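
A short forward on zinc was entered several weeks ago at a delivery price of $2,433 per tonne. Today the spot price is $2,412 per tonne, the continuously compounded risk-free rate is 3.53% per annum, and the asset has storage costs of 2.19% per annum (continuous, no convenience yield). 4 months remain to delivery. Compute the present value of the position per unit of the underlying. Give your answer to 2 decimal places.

Current fair forward for the remaining 4 months: F = S·e^((r + u)·T), (r + u) = 0.0353 + 0.0219 = 0.0572
F = 2412 · e^(0.0572 × 4/12) = 2412 × 1.01924960 = 2458.4300
Value of long forward = (F − K)·e^(−rT) = (2458.4300 − 2433) · e^(−0.0353·4/12)
= 25.4300 × 0.98830229 = 25.13
Short position value = −(long value) = -$25.13

-$25.13 per tonne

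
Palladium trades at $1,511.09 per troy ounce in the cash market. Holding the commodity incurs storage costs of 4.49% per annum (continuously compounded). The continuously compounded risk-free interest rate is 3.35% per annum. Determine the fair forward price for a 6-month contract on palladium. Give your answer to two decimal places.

$1,571.50 per troy ounce

Net carry = r + u − y = 0.0335 + 0.0449 − 0.0000 = 0.0784
F = S·e^((r+u−y)T) = 1511.09 · e^(0.0784 × 6/12) = 1511.09 · e^0.03920000
= 1511.09 × 1.03997846 = $1,571.50 per troy ounce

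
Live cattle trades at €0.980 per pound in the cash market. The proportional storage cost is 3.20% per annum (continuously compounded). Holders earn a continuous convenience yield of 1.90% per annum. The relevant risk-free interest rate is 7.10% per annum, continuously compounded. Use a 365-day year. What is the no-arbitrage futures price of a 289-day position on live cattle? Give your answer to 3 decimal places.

Net carry = r + u − y = 0.0710 + 0.0320 − 0.0190 = 0.0840
F = S·e^((r+u−y)T) = 0.980 · e^(0.0840 × 289/365) = 0.980 · e^0.066510
= 0.980 × 1.068772 = €1.047 per pound

€1.047 per pound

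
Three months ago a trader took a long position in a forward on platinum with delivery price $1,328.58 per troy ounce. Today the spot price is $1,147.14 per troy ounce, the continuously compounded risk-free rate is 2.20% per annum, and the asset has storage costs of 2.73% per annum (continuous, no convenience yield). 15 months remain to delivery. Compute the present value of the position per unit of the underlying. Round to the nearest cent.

-$105.58 per troy ounce

Current fair forward for the remaining 15 months: F = S·e^((r + u)·T), (r + u) = 0.0220 + 0.0273 = 0.0493
F = 1147.14 · e^(0.0493 × 15/12) = 1147.14 × 1.06356343 = 1220.0562
Value of long forward = (F − K)·e^(−rT) = (1220.0562 − 1328.58) · e^(−0.0220·15/12)
= -108.5238 × 0.97287468 = -105.58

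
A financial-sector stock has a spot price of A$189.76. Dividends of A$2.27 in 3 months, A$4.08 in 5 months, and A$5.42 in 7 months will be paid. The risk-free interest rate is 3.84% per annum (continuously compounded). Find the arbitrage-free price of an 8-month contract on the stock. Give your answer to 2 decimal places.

A$182.82

PV(dividends) I = 2.27·e^(−0.0384·3/12) + 4.08·e^(−0.0384·5/12) + 5.42·e^(−0.0384·7/12)
I = 2.2483 + 4.0152 + 5.2999 = 11.5634
F = (S − I)·e^(rT) = (189.76 − 11.5634) · e^(0.0384·8/12)
= 178.1966 · e^0.025600 = 178.1966 × 1.025930 = A$182.82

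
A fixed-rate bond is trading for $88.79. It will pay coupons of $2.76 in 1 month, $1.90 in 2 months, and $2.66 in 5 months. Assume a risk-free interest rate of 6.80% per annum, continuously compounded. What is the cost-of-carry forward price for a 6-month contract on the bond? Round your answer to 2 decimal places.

PV(coupons) I = 2.76·e^(−0.0680·1/12) + 1.90·e^(−0.0680·2/12) + 2.66·e^(−0.0680·5/12)
I = 2.7444 + 1.8786 + 2.5857 = 7.2087
F = (S − I)·e^(rT) = (88.79 − 7.2087) · e^(0.0680·6/12)
= 81.5813 · e^0.034000 = 81.5813 × 1.034585 = $84.40

$84.40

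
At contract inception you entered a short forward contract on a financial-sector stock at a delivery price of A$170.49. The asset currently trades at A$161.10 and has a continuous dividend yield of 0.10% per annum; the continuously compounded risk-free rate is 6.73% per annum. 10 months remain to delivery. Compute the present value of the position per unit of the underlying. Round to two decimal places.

A$0.23

Current fair forward for the remaining 10 months: F = S·e^((r − q)·T), (r − q) = 0.0673 − 0.0010 = 0.0663
F = 161.10 · e^(0.0663 × 10/12) = 161.10 × 1.056805 = 170.2513
Value of long forward = (F − K)·e^(−rT) = (170.2513 − 170.49) · e^(−0.0673·10/12)
= -0.2387 × 0.945460 = -0.23
Short position value = −(long value) = A$0.23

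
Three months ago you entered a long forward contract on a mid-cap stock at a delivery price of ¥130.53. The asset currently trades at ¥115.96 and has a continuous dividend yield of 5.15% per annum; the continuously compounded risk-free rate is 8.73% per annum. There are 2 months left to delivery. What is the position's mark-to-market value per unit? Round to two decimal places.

Current fair forward for the remaining 2 months: F = S·e^((r − q)·T), (r − q) = 0.0873 − 0.0515 = 0.0358
F = 115.96 · e^(0.0358 × 2/12) = 115.96 × 1.005985 = 116.6540
Value of long forward = (F − K)·e^(−rT) = (116.6540 − 130.53) · e^(−0.0873·2/12)
= -13.8760 × 0.985555 = -13.68

-¥13.68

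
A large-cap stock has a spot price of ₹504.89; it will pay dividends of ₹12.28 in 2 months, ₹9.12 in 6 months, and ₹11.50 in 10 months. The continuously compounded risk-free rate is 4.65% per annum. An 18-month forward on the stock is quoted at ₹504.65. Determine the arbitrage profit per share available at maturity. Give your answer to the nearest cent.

₹2.23 per share

PV(dividends) I = 12.28·e^(−0.0465·2/12) + 9.12·e^(−0.0465·6/12) + 11.50·e^(−0.0465·10/12) = 32.1585
Fair forward F* = (S − I)·e^(rT) = (504.89 − 32.1585)·e^0.069750 = 472.7315 × 1.072240 = 506.8816
Market ₹504.65 < fair 506.8816: forward underpriced → reverse cash-and-carry (short the stock, invest proceeds at r, pay the dividends, go long the forward).
Profit at T = |F_mkt − F*| = |504.65 − 506.8816| = ₹2.23 per share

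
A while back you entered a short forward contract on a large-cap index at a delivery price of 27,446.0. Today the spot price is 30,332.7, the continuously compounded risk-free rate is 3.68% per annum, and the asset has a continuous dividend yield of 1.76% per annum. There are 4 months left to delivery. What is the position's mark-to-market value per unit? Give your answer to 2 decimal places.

Current fair forward for the remaining 4 months: F = S·e^((r − q)·T), (r − q) = 0.0368 − 0.0176 = 0.0192
F = 30332.7 · e^(0.0192 × 4/12) = 30332.7 × 1.00642052 = 30527.4517
Value of long forward = (F − K)·e^(−rT) = (30527.4517 − 27446.0) · e^(−0.0368·4/12)
= 3081.4517 × 0.98780826 = 3043.88
Short position value = −(long value) = -3043.88

-3043.88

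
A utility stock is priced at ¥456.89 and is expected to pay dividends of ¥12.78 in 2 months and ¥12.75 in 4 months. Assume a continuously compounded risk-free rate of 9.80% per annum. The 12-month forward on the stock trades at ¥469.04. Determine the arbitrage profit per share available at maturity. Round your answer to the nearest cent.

¥7.41 per share

PV(dividends) I = 12.78·e^(−0.0980·2/12) + 12.75·e^(−0.0980·4/12) = 24.9132
Fair forward F* = (S − I)·e^(rT) = (456.89 − 24.9132)·e^0.098000 = 431.9768 × 1.102963 = 476.4544
Market ¥469.04 < fair 476.4544: forward underpriced → reverse cash-and-carry (short the stock, invest proceeds at r, pay the dividends, go long the forward).
Profit at T = |F_mkt − F*| = |469.04 − 476.4544| = ¥7.41 per share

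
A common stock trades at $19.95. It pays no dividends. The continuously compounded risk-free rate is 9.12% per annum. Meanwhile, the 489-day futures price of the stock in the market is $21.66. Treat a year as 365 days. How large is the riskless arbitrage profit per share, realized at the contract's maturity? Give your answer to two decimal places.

$0.88 per share

Fair futures: F* = S·e^(carry·T), with carry = r = 0.0912
F* = 19.95 · e^(0.0912 × 489/365) = 19.95 · e^0.122183 = 19.95 × 1.129961 = $22.5427
Market $21.66 < fair $22.5427: forward underpriced → reverse cash-and-carry (short spot, go long the forward).
At maturity, profit = |F_mkt − F*| = |21.66 − 22.5427| = $0.88 per share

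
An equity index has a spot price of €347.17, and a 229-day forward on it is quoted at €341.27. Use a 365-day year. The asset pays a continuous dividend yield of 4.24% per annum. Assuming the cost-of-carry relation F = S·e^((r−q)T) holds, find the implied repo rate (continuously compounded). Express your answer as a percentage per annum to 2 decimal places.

1.51%

From F = S·e^((r−q)T): (r − q) = ln(F/S)/T
ln(341.27/347.17) = ln(0.983005) = -0.017141
(r − q) = -0.017141 / (229/365) = -0.027321
r = ln(F/S)/T + q = -0.027321 + 0.0424 = 0.015079
r = 1.51%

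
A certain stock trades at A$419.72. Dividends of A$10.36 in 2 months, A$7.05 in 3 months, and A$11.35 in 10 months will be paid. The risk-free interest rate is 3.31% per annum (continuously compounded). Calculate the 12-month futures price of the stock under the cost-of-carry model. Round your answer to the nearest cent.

A$404.56

PV(dividends) I = 10.36·e^(−0.0331·2/12) + 7.05·e^(−0.0331·3/12) + 11.35·e^(−0.0331·10/12)
I = 10.3030 + 6.9919 + 11.0412 = 28.3361
F = (S − I)·e^(rT) = (419.72 − 28.3361) · e^(0.0331·12/12)
= 391.3839 · e^0.033100 = 391.3839 × 1.033654 = A$404.56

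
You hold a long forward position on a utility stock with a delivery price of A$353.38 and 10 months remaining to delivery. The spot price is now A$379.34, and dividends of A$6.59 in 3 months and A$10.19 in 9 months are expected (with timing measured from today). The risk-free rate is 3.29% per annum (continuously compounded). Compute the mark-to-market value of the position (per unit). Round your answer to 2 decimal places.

A$19.04

PV(remaining dividends) I = 6.59·e^(−0.0329·3/12) + 10.19·e^(−0.0329·9/12) = 16.4777
Current forward F = (S − I)·e^(rT) = (379.34 − 16.4777)·e^(0.0329·10/12) = 362.8623 × 1.027796 = 372.9484
Value (long) = (F − K)·e^(−rT) = (372.9484 − 353.38) × 0.972956 = 19.0392
Value = A$19.04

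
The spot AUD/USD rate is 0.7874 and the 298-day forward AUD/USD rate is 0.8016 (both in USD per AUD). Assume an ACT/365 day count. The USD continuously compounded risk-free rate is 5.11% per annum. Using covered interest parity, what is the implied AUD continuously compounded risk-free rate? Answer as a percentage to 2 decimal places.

2.92%

F = S·e^((r_USD − r_AUD)T) ⇒ r_AUD = r_USD − ln(F/S)/T
ln(0.8016/0.7874) = 0.017873; /(298/365) = 0.021891
r_AUD = 0.0511 − 0.021891 = 0.029209
r_AUD = 2.92%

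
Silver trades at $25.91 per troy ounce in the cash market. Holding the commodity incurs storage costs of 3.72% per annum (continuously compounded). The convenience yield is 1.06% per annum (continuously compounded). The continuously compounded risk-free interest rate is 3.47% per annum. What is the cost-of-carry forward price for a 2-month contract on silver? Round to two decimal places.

$26.18 per troy ounce

Net carry = r + u − y = 0.0347 + 0.0372 − 0.0106 = 0.0613
F = S·e^((r+u−y)T) = 25.91 · e^(0.0613 × 2/12) = 25.91 · e^0.010217
= 25.91 × 1.010269 = $26.18 per troy ounce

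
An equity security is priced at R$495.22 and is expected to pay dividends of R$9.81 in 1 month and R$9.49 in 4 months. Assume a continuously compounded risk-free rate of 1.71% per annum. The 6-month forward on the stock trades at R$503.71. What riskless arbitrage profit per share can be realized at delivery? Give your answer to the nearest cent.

PV(dividends) I = 9.81·e^(−0.0171·1/12) + 9.49·e^(−0.0171·4/12) = 19.2321
Fair forward F* = (S − I)·e^(rT) = (495.22 − 19.2321)·e^0.008550 = 475.9879 × 1.008587 = 480.0752
Market R$503.71 > fair 480.0752: forward overpriced → cash-and-carry (borrow at r, buy the stock and collect the dividends, short the forward).
Profit at T = |F_mkt − F*| = |503.71 − 480.0752| = R$23.63 per share

R$23.63 per share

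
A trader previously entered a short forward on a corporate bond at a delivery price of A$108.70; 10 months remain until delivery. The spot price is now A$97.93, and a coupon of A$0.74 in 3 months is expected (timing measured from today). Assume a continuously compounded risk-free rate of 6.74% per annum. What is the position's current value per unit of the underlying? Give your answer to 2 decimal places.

PV(remaining coupons) I = 0.74·e^(−0.0674·3/12) = 0.7276
Current forward F = (S − I)·e^(rT) = (97.93 − 0.7276)·e^(0.0674·10/12) = 97.2024 × 1.057774 = 102.8182
Value (long) = (F − K)·e^(−rT) = (102.8182 − 108.70) × 0.945382 = -5.5605
Short position value = −(long value) = A$5.56

A$5.56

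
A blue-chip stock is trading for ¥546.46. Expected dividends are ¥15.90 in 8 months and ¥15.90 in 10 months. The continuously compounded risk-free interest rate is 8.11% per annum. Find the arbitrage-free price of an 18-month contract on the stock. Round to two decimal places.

¥583.35

PV(dividends) I = 15.90·e^(−0.0811·8/12) + 15.90·e^(−0.0811·10/12)
I = 15.0632 + 14.8609 = 29.9241
F = (S − I)·e^(rT) = (546.46 − 29.9241) · e^(0.0811·18/12)
= 516.5359 · e^0.121650 = 516.5359 × 1.129359 = ¥583.35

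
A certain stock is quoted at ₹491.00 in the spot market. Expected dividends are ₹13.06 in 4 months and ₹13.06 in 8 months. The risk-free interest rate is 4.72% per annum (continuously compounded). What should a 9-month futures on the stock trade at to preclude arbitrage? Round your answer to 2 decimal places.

₹482.26

PV(dividends) I = 13.06·e^(−0.0472·4/12) + 13.06·e^(−0.0472·8/12)
I = 12.8561 + 12.6554 = 25.5115
F = (S − I)·e^(rT) = (491.00 − 25.5115) · e^(0.0472·9/12)
= 465.4885 · e^0.035400 = 465.4885 × 1.036034 = ₹482.26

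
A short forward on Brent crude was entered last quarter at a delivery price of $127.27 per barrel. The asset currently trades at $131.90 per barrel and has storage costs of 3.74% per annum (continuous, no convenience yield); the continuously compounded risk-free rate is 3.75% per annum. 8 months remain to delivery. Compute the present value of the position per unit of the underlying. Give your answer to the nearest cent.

Current fair forward for the remaining 8 months: F = S·e^((r + u)·T), (r + u) = 0.0375 + 0.0374 = 0.0749
F = 131.90 · e^(0.0749 × 8/12) = 131.90 × 1.051201 = 138.6534
Value of long forward = (F − K)·e^(−rT) = (138.6534 − 127.27) · e^(−0.0375·8/12)
= 11.3834 × 0.975310 = 11.10
Short position value = −(long value) = -$11.10

-$11.10 per barrel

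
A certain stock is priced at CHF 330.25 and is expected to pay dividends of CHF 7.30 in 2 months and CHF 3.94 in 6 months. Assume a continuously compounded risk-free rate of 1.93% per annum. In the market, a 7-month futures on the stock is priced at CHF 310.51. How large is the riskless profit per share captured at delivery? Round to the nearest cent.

CHF 12.17 per share

PV(dividends) I = 7.30·e^(−0.0193·2/12) + 3.94·e^(−0.0193·6/12) = 11.1787
Fair futures F* = (S − I)·e^(rT) = (330.25 − 11.1787)·e^0.011258 = 319.0713 × 1.011322 = 322.6838
Market CHF 310.51 < fair 322.6838: forward underpriced → reverse cash-and-carry (short the stock, invest proceeds at r, pay the dividends, go long the forward).
Profit at T = |F_mkt − F*| = |310.51 − 322.6838| = CHF 12.17 per share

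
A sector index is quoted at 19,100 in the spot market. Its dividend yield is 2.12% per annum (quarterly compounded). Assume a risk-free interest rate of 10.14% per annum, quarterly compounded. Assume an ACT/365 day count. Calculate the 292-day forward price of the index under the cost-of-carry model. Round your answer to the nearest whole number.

F = S · (1+r/4)^(4T) / (1+q/4)^(4T)
= 19100 × 1.083405 / 1.017059 = 19100 × 1.065233
F = 20,346

20,346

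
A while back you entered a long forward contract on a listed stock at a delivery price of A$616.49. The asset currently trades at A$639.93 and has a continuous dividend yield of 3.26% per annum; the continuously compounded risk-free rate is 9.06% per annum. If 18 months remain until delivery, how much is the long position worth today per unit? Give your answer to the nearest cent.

Current fair forward for the remaining 18 months: F = S·e^((r − q)·T), (r − q) = 0.0906 − 0.0326 = 0.0580
F = 639.93 · e^(0.0580 × 18/12) = 639.93 × 1.090897 = 698.0977
Value of long forward = (F − K)·e^(−rT) = (698.0977 − 616.49) · e^(−0.0906·18/12)
= 81.6077 × 0.872930 = 71.24

A$71.24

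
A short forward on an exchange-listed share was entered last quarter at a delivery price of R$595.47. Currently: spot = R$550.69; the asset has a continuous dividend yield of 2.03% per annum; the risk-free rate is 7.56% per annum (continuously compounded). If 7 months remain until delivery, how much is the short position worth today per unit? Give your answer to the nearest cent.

Current fair forward for the remaining 7 months: F = S·e^((r − q)·T), (r − q) = 0.0756 − 0.0203 = 0.0553
F = 550.69 · e^(0.0553 × 7/12) = 550.69 × 1.032784 = 568.7438
Value of long forward = (F − K)·e^(−rT) = (568.7438 − 595.47) · e^(−0.0756·7/12)
= -26.7262 × 0.956858 = -25.57
Short position value = −(long value) = R$25.57

R$25.57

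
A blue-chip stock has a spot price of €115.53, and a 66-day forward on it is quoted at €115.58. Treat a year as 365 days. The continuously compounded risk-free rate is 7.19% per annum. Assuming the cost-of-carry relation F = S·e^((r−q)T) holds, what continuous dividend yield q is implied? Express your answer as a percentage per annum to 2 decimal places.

6.95%

From F = S·e^((r−q)T): (r − q) = ln(F/S)/T
ln(115.58/115.53) = ln(1.000433) = 0.000433
(r − q) = 0.000433 / (66/365) = 0.002395
q = r − ln(F/S)/T = 0.0719 − 0.002395 = 0.069505
q = 6.95%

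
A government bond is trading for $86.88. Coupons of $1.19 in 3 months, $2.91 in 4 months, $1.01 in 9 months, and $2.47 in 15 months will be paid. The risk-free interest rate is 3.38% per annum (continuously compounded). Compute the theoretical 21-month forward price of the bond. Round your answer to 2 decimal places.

PV(coupons) I = 1.19·e^(−0.0338·3/12) + 2.91·e^(−0.0338·4/12) + 1.01·e^(−0.0338·9/12) + 2.47·e^(−0.0338·15/12)
I = 1.1800 + 2.8774 + 0.9847 + 2.3678 = 7.4099
F = (S − I)·e^(rT) = (86.88 − 7.4099) · e^(0.0338·21/12)
= 79.4701 · e^0.059150 = 79.4701 × 1.060934 = $84.31

$84.31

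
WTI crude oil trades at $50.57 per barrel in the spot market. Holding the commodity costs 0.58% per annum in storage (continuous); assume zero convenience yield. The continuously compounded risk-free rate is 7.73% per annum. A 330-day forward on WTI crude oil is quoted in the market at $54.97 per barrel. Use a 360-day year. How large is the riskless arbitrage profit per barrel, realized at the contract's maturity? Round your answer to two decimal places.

Fair forward: F* = S·e^(carry·T), with carry = (r + u) = 0.0773 + 0.0058 = 0.0831
F* = 50.57 · e^(0.0831 × 330/360) = 50.57 · e^0.076175 = 50.57 × 1.079151 = $54.5727
Market $54.97 > fair $54.5727: forward overpriced → cash-and-carry (buy spot, short the forward).
At maturity, profit = |F_mkt − F*| = |54.97 − 54.5727| = $0.40 per barrel

$0.40 per barrel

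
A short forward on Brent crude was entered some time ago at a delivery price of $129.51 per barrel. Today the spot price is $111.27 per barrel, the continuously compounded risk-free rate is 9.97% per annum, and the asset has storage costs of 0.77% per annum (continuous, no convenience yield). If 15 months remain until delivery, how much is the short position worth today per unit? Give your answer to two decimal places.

Current fair forward for the remaining 15 months: F = S·e^((r + u)·T), (r + u) = 0.0997 + 0.0077 = 0.1074
F = 111.27 · e^(0.1074 × 15/12) = 111.27 × 1.143679 = 127.2572
Value of long forward = (F − K)·e^(−rT) = (127.2572 − 129.51) · e^(−0.0997·15/12)
= -2.2528 × 0.882828 = -1.99
Short position value = −(long value) = $1.99

$1.99 per barrel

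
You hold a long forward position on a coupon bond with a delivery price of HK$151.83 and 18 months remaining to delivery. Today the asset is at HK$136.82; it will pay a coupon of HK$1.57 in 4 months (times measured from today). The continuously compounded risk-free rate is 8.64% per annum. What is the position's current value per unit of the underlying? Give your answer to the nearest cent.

HK$1.92

PV(remaining coupons) I = 1.57·e^(−0.0864·4/12) = 1.5254
Current forward F = (S − I)·e^(rT) = (136.82 − 1.5254)·e^(0.0864·18/12) = 135.2946 × 1.138373 = 154.0157
Value (long) = (F − K)·e^(−rT) = (154.0157 − 151.83) × 0.878447 = 1.9200
Value = HK$1.92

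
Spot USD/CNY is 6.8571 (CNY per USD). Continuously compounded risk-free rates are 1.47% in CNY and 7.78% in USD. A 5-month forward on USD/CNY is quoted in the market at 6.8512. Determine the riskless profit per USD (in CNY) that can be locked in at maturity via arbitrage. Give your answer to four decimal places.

0.1720 per USD (in CNY)

Fair forward: F* = S·e^(carry·T), with carry = (r_CNY − r_USD) = 0.0147 − 0.0778 = -0.0631
F* = 6.8571 · e^(-0.0631 × 5/12) = 6.8571 · e^-0.026292 = 6.8571 × 0.974051 = 6.6792
Market 6.8512 > fair 6.6792: forward overpriced → cash-and-carry (buy spot, short the forward).
At maturity, profit = |F_mkt − F*| = |6.8512 − 6.6792| = 0.1720 per USD (in CNY)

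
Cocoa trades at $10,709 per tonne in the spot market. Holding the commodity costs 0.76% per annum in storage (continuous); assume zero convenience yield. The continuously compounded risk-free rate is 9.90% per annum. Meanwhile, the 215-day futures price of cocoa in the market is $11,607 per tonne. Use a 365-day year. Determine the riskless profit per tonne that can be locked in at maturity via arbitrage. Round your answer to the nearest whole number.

$204 per tonne

Fair futures: F* = S·e^(carry·T), with carry = (r + u) = 0.0990 + 0.0076 = 0.1066
F* = 10709 · e^(0.1066 × 215/365) = 10709 · e^0.062792 = 10709 × 1.064805 = $11402.9967
Market $11607 > fair $11402.9967: forward overpriced → cash-and-carry (buy spot, short the forward).
At maturity, profit = |F_mkt − F*| = |11607 − 11402.9967| = $204 per tonne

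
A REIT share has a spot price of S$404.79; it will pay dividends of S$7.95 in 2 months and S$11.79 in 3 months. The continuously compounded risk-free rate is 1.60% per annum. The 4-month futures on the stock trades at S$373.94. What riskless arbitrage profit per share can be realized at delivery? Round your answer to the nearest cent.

PV(dividends) I = 7.95·e^(−0.0160·2/12) + 11.79·e^(−0.0160·3/12) = 19.6718
Fair futures F* = (S − I)·e^(rT) = (404.79 − 19.6718)·e^0.005333 = 385.1182 × 1.005347 = 387.1774
Market S$373.94 < fair 387.1774: forward underpriced → reverse cash-and-carry (short the stock, invest proceeds at r, pay the dividends, go long the forward).
Profit at T = |F_mkt − F*| = |373.94 − 387.1774| = S$13.24 per share

S$13.24 per share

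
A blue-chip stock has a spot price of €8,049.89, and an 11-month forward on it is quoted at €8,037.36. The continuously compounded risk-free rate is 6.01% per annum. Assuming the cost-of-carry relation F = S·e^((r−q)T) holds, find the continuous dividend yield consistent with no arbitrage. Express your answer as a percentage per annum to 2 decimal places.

From F = S·e^((r−q)T): (r − q) = ln(F/S)/T
ln(8037.36/8049.89) = ln(0.998443) = -0.001558
(r − q) = -0.001558 / (11/12) = -0.001700
q = r − ln(F/S)/T = 0.0601 + 0.001700 = 0.061800
q = 6.18%

6.18%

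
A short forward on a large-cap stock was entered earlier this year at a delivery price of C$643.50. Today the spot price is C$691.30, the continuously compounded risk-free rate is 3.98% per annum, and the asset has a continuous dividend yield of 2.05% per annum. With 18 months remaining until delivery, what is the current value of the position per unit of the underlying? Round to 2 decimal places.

Current fair forward for the remaining 18 months: F = S·e^((r − q)·T), (r − q) = 0.0398 − 0.0205 = 0.0193
F = 691.30 · e^(0.0193 × 18/12) = 691.30 × 1.029373 = 711.6056
Value of long forward = (F − K)·e^(−rT) = (711.6056 − 643.50) · e^(−0.0398·18/12)
= 68.1056 × 0.942047 = 64.16
Short position value = −(long value) = -C$64.16

-C$64.16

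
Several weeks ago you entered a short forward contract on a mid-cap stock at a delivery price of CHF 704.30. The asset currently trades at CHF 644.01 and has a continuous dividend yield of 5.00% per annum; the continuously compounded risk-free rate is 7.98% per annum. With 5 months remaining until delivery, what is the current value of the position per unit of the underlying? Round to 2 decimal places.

Current fair forward for the remaining 5 months: F = S·e^((r − q)·T), (r − q) = 0.0798 − 0.0500 = 0.0298
F = 644.01 · e^(0.0298 × 5/12) = 644.01 × 1.012494 = 652.0563
Value of long forward = (F − K)·e^(−rT) = (652.0563 − 704.30) · e^(−0.0798·5/12)
= -52.2437 × 0.967297 = -50.54
Short position value = −(long value) = CHF 50.54

CHF 50.54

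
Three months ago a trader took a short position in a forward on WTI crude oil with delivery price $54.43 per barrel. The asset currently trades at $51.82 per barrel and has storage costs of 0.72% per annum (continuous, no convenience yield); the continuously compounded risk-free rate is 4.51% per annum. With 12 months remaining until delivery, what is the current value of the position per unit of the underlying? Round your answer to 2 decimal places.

Current fair forward for the remaining 12 months: F = S·e^((r + u)·T), (r + u) = 0.0451 + 0.0072 = 0.0523
F = 51.82 · e^(0.0523 × 12/12) = 51.82 × 1.053692 = 54.6023
Value of long forward = (F − K)·e^(−rT) = (54.6023 − 54.43) · e^(−0.0451·12/12)
= 0.1723 × 0.955902 = 0.16
Short position value = −(long value) = -$0.16

-$0.16 per barrel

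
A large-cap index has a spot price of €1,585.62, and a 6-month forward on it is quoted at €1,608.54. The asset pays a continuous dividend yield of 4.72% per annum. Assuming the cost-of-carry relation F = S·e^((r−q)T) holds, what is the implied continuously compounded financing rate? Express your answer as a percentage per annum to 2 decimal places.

7.59%

From F = S·e^((r−q)T): (r − q) = ln(F/S)/T
ln(1608.54/1585.62) = ln(1.014455) = 0.014352
(r − q) = 0.014352 / (6/12) = 0.028704
r = ln(F/S)/T + q = 0.028704 + 0.0472 = 0.075904
r = 7.59%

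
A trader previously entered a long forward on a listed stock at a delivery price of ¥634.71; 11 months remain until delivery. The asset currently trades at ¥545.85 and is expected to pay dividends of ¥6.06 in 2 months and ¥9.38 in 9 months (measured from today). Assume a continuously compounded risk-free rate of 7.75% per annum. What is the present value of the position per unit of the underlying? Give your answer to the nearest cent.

-¥60.17

PV(remaining dividends) I = 6.06·e^(−0.0775·2/12) + 9.38·e^(−0.0775·9/12) = 14.8326
Current forward F = (S − I)·e^(rT) = (545.85 − 14.8326)·e^(0.0775·11/12) = 531.0174 × 1.073626 = 570.1141
Value (long) = (F − K)·e^(−rT) = (570.1141 − 634.71) × 0.931423 = -60.1661
Value = -¥60.17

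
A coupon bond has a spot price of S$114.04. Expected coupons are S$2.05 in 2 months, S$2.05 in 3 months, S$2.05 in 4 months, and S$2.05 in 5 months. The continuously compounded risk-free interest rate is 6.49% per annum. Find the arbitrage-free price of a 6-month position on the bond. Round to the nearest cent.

S$109.49

PV(coupons) I = 2.05·e^(−0.0649·2/12) + 2.05·e^(−0.0649·3/12) + 2.05·e^(−0.0649·4/12) + 2.05·e^(−0.0649·5/12)
I = 2.0279 + 2.0170 + 2.0061 + 1.9953 = 8.0463
F = (S − I)·e^(rT) = (114.04 − 8.0463) · e^(0.0649·6/12)
= 105.9937 · e^0.032450 = 105.9937 × 1.032982 = S$109.49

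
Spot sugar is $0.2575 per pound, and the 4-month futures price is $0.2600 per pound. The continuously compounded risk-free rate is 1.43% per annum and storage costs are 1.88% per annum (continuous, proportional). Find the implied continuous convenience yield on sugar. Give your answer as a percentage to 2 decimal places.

F = S·e^((r+u−y)T) ⇒ (r+u−y) = ln(F/S)/T
ln(0.2600/0.2575) = 0.009662; /T ⇒ 0.028986
y = r + u − ln(F/S)/T = 0.0143 + 0.0188 − 0.028986 = 0.004114
y = 0.41%

0.41%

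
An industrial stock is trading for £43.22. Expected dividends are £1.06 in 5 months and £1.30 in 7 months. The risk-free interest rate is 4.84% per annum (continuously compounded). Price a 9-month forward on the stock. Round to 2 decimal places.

£42.43

PV(dividends) I = 1.06·e^(−0.0484·5/12) + 1.30·e^(−0.0484·7/12)
I = 1.0388 + 1.2638 = 2.3026
F = (S − I)·e^(rT) = (43.22 − 2.3026) · e^(0.0484·9/12)
= 40.9174 · e^0.036300 = 40.9174 × 1.036967 = £42.43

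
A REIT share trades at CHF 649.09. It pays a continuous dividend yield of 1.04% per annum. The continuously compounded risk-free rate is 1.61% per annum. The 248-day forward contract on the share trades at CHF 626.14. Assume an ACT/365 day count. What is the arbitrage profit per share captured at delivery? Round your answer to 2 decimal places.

CHF 25.47 per share

Fair forward: F* = S·e^(carry·T), with carry = (r − q) = 0.0161 − 0.0104 = 0.0057
F* = 649.09 · e^(0.0057 × 248/365) = 649.09 · e^0.003873 = 649.09 × 1.003881 = CHF 651.6091
Market CHF 626.14 < fair CHF 651.6091: forward underpriced → reverse cash-and-carry (short spot, go long the forward).
At maturity, profit = |F_mkt − F*| = |626.14 − 651.6091| = CHF 25.47 per share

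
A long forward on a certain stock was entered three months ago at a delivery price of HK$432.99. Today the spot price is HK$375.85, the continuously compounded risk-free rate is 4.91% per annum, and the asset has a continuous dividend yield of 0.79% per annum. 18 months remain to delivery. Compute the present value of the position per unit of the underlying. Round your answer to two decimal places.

Current fair forward for the remaining 18 months: F = S·e^((r − q)·T), (r − q) = 0.0491 − 0.0079 = 0.0412
F = 375.85 · e^(0.0412 × 18/12) = 375.85 × 1.063750 = 399.8104
Value of long forward = (F − K)·e^(−rT) = (399.8104 − 432.99) · e^(−0.0491·18/12)
= -33.1796 × 0.928997 = -30.82

-HK$30.82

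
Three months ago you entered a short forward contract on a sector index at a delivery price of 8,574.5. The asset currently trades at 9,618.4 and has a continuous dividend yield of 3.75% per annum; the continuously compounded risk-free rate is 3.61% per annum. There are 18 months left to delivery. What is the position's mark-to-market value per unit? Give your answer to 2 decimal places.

Current fair forward for the remaining 18 months: F = S·e^((r − q)·T), (r − q) = 0.0361 − 0.0375 = -0.0014
F = 9618.4 · e^(-0.0014 × 18/12) = 9618.4 × 0.99790220 = 9598.2225
Value of long forward = (F − K)·e^(−rT) = (9598.2225 − 8574.5) · e^(−0.0361·18/12)
= 1023.7225 × 0.94729000 = 969.76
Short position value = −(long value) = -969.76

-969.76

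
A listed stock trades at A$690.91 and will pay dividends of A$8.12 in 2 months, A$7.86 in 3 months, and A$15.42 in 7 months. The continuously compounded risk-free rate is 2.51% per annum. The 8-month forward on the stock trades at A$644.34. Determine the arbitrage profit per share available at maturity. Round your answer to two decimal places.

A$26.61 per share

PV(dividends) I = 8.12·e^(−0.0251·2/12) + 7.86·e^(−0.0251·3/12) + 15.42·e^(−0.0251·7/12) = 31.0928
Fair forward F* = (S − I)·e^(rT) = (690.91 − 31.0928)·e^0.016733 = 659.8172 × 1.016874 = 670.9510
Market A$644.34 < fair 670.9510: forward underpriced → reverse cash-and-carry (short the stock, invest proceeds at r, pay the dividends, go long the forward).
Profit at T = |F_mkt − F*| = |644.34 − 670.9510| = A$26.61 per share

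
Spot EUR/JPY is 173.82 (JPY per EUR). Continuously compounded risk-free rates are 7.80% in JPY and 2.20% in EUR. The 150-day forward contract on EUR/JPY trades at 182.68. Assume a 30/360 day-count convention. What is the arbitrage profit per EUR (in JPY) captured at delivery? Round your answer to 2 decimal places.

Fair forward: F* = S·e^(carry·T), with carry = (r_JPY − r_EUR) = 0.0780 − 0.0220 = 0.0560
F* = 173.82 · e^(0.0560 × 150/360) = 173.82 · e^0.023333 = 173.82 × 1.023607 = 177.9234
Market 182.68 > fair 177.9234: forward overpriced → cash-and-carry (buy spot, short the forward).
At maturity, profit = |F_mkt − F*| = |182.68 − 177.9234| = 4.76 per EUR (in JPY)

4.76 per EUR (in JPY)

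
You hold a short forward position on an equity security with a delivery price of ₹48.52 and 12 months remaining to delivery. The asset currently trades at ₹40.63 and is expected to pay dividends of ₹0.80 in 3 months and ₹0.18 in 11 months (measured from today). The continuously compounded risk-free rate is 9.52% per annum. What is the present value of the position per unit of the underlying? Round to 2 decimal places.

PV(remaining dividends) I = 0.80·e^(−0.0952·3/12) + 0.18·e^(−0.0952·11/12) = 0.9461
Current forward F = (S − I)·e^(rT) = (40.63 − 0.9461)·e^(0.0952·12/12) = 39.6839 × 1.099879 = 43.6475
Value (long) = (F − K)·e^(−rT) = (43.6475 − 48.52) × 0.909191 = -4.4300
Short position value = −(long value) = ₹4.43

₹4.43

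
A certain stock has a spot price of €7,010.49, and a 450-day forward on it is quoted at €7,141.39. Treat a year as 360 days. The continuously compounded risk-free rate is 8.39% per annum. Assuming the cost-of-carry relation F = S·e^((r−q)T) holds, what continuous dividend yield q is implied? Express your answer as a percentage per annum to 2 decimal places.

6.91%

From F = S·e^((r−q)T): (r − q) = ln(F/S)/T
ln(7141.39/7010.49) = ln(1.018672) = 0.018500
(r − q) = 0.018500 / (450/360) = 0.014800
q = r − ln(F/S)/T = 0.0839 − 0.014800 = 0.069100
q = 6.91%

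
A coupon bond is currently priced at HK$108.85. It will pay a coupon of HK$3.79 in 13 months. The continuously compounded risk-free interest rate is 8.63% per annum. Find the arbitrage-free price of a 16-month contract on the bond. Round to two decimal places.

PV(coupons) I = 3.79·e^(−0.0863·13/12)
I = 3.4517
F = (S − I)·e^(rT) = (108.85 − 3.4517) · e^(0.0863·16/12)
= 105.3983 · e^0.115067 = 105.3983 × 1.121949 = HK$118.25

HK$118.25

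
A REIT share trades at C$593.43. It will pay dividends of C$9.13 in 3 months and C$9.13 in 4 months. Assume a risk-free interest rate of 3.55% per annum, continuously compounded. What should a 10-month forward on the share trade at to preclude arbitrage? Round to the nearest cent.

PV(dividends) I = 9.13·e^(−0.0355·3/12) + 9.13·e^(−0.0355·4/12)
I = 9.0493 + 9.0226 = 18.0719
F = (S − I)·e^(rT) = (593.43 − 18.0719) · e^(0.0355·10/12)
= 575.3581 · e^0.029583 = 575.3581 × 1.030025 = C$592.63

C$592.63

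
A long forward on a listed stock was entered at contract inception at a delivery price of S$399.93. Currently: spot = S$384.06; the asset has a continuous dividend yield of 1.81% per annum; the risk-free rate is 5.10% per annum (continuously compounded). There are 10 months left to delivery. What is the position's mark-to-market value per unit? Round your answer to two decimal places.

-S$4.98

Current fair forward for the remaining 10 months: F = S·e^((r − q)·T), (r − q) = 0.0510 − 0.0181 = 0.0329
F = 384.06 · e^(0.0329 × 10/12) = 384.06 × 1.027796 = 394.7353
Value of long forward = (F − K)·e^(−rT) = (394.7353 − 399.93) · e^(−0.0510·10/12)
= -5.1947 × 0.958390 = -4.98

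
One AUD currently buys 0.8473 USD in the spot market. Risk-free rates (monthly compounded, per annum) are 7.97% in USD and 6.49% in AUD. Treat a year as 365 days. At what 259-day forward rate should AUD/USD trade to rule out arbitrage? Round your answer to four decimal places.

0.8562

By covered interest parity, F = S · (1+r_USD/12)^(12T) / (1+r_AUD/12)^(12T)
= 0.8473 × 1.057986 / 1.046999 = 0.8473 × 1.010494
F = 0.8562 USD per AUD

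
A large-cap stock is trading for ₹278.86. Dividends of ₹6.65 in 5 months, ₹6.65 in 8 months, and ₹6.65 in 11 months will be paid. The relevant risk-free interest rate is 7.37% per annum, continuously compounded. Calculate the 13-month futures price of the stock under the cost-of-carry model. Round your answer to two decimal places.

PV(dividends) I = 6.65·e^(−0.0737·5/12) + 6.65·e^(−0.0737·8/12) + 6.65·e^(−0.0737·11/12)
I = 6.4489 + 6.3312 + 6.2156 = 18.9957
F = (S − I)·e^(rT) = (278.86 − 18.9957) · e^(0.0737·13/12)
= 259.8643 · e^0.079842 = 259.8643 × 1.083116 = ₹281.46

₹281.46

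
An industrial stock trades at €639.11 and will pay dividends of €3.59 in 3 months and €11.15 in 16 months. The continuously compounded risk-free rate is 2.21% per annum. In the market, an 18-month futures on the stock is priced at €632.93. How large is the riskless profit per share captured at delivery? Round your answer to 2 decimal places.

€12.84 per share

PV(dividends) I = 3.59·e^(−0.0221·3/12) + 11.15·e^(−0.0221·16/12) = 14.3965
Fair futures F* = (S − I)·e^(rT) = (639.11 − 14.3965)·e^0.033150 = 624.7135 × 1.033706 = 645.7701
Market €632.93 < fair 645.7701: forward underpriced → reverse cash-and-carry (short the stock, invest proceeds at r, pay the dividends, go long the forward).
Profit at T = |F_mkt − F*| = |632.93 − 645.7701| = €12.84 per share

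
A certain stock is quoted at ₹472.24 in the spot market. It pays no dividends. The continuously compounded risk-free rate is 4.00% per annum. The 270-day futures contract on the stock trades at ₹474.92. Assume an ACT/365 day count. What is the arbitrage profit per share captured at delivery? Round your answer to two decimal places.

₹11.50 per share

Fair futures: F* = S·e^(carry·T), with carry = r = 0.0400
F* = 472.24 · e^(0.0400 × 270/365) = 472.24 · e^0.029589 = 472.24 × 1.030031 = ₹486.4218
Market ₹474.92 < fair ₹486.4218: forward underpriced → reverse cash-and-carry (short spot, go long the forward).
At maturity, profit = |F_mkt − F*| = |474.92 − 486.4218| = ₹11.50 per share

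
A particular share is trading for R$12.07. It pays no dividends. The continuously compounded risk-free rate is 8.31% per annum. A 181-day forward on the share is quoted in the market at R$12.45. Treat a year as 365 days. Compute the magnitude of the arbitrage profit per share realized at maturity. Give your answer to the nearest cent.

Fair forward: F* = S·e^(carry·T), with carry = r = 0.0831
F* = 12.07 · e^(0.0831 × 181/365) = 12.07 · e^0.041208 = 12.07 × 1.042069 = R$12.5778
Market R$12.45 < fair R$12.5778: forward underpriced → reverse cash-and-carry (short spot, go long the forward).
At maturity, profit = |F_mkt − F*| = |12.45 − 12.5778| = R$0.13 per share

R$0.13 per share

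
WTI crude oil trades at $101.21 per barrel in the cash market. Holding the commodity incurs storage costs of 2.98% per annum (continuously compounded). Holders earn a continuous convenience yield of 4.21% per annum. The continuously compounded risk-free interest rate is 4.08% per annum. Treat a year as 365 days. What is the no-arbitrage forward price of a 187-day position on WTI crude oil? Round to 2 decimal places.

$102.70 per barrel

Net carry = r + u − y = 0.0408 + 0.0298 − 0.0421 = 0.0285
F = S·e^((r+u−y)T) = 101.21 · e^(0.0285 × 187/365) = 101.21 · e^0.014601
= 101.21 × 1.014708 = $102.70 per barrel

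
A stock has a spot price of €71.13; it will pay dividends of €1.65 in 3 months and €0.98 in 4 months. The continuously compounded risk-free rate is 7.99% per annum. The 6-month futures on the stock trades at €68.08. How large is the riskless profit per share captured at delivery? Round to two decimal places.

PV(dividends) I = 1.65·e^(−0.0799·3/12) + 0.98·e^(−0.0799·4/12) = 2.5716
Fair futures F* = (S − I)·e^(rT) = (71.13 − 2.5716)·e^0.039950 = 68.5584 × 1.040759 = 71.3528
Market €68.08 < fair 71.3528: forward underpriced → reverse cash-and-carry (short the stock, invest proceeds at r, pay the dividends, go long the forward).
Profit at T = |F_mkt − F*| = |68.08 − 71.3528| = €3.27 per share

€3.27 per share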